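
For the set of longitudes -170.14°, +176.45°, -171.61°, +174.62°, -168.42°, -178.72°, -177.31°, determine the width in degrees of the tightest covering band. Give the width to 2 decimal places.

Sort the longitudes: -178.72°, -177.31°, -171.61°, -170.14°, -168.42°, +174.62°, +176.45°.
Eastward gaps between consecutive values (wrapping around): 1.41°, 5.70°, 1.47°, 1.72°, 343.04°, 1.83°, 4.83°.
Largest gap = 343.04° ⇒ minimal covering band is its complement: 360° − 343.04° = 16.96°.
Band runs from +174.62° eastward to -168.42°, crossing the antimeridian.

16.96°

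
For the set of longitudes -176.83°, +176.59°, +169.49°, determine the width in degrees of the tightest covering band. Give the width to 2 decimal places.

13.68°

Sort the longitudes: -176.83°, +169.49°, +176.59°.
Eastward gaps between consecutive values (wrapping around): 346.32°, 7.10°, 6.58°.
Largest gap = 346.32° ⇒ minimal covering band is its complement: 360° − 346.32° = 13.68°.
Band runs from +169.49° eastward to -176.83°, crossing the antimeridian.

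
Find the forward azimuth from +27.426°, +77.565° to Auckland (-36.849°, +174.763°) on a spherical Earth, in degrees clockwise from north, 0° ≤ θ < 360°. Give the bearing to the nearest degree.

121°

Δλ = 174.763 − 77.565 = 97.198°.
θ = atan2( sin Δλ · cos φ₂ , cos φ₁ · sin φ₂ − sin φ₁ · cos φ₂ · cos Δλ )
  = atan2(0.79391, -0.48612) = 121.480° → normalised to [0°, 360°): 121.480°.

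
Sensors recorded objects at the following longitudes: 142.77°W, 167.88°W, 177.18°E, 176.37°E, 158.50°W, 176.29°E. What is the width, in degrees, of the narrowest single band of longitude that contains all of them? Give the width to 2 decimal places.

40.94°

Sort the longitudes: -167.88°, -158.50°, -142.77°, +176.29°, +176.37°, +177.18°.
Eastward gaps between consecutive values (wrapping around): 9.38°, 15.73°, 319.06°, 0.08°, 0.81°, 14.94°.
Largest gap = 319.06° ⇒ minimal covering band is its complement: 360° − 319.06° = 40.94°.
Band runs from +176.29° eastward to -142.77°, crossing the antimeridian.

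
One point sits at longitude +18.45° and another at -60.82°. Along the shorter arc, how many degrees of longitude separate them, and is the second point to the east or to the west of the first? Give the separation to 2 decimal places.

Raw difference: -60.82 − 18.45 = -79.27°.
Normalise into (−180°, 180°]: -79.27° stays -79.27°.
Negative ⇒ the second point lies to the west; separation 79.27°.

79.27° west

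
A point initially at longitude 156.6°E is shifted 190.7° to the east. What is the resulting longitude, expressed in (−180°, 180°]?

Start at +156.6°; shift +190.7° → +347.3°.
+347.3° lies outside (−180°, 180°]; subtract 360° → -12.7°.

12.7°W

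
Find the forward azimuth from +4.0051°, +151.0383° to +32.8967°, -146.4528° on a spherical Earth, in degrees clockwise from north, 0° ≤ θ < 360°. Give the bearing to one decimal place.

Δλ = -146.4528 − 151.0383 = -297.4911°; wrapped into (−180°, 180°]: 62.5089°.
θ = atan2( sin Δλ · cos φ₂ , cos φ₁ · sin φ₂ − sin φ₁ · cos φ₂ · cos Δλ )
  = atan2(0.74484, 0.51473) = 55.353° → normalised to [0°, 360°): 55.353°.

55.4°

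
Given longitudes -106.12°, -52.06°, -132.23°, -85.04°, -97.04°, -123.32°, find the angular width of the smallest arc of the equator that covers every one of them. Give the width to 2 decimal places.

80.17°

Sort the longitudes: -132.23°, -123.32°, -106.12°, -97.04°, -85.04°, -52.06°.
Eastward gaps between consecutive values (wrapping around): 8.91°, 17.20°, 9.08°, 12.00°, 32.98°, 279.83°.
Largest gap = 279.83° ⇒ minimal covering band is its complement: 360° − 279.83° = 80.17°.
Band runs from -132.23° eastward to -52.06°.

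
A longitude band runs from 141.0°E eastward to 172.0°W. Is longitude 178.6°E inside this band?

Yes

Band width going east from +141.0° to -172.0°: ((-172.0 − 141.0) mod 360) = 47.0°.
Offset of +178.6° east of the west edge: ((178.6 − 141.0) mod 360) = 37.6°.
37.6° ≤ 47.0° ⇒ inside.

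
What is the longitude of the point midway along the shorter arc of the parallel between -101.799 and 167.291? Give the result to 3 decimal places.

-147.254°

Signed shortest Δλ from -101.799° to +167.291° is -90.910°.
Midpoint longitude = -101.799° + (-90.910°)/2 = -101.799° − 45.455° = -147.254°.
(The naïve average (-101.799 + +167.291)/2 = 32.746° is on the wrong side of the globe.)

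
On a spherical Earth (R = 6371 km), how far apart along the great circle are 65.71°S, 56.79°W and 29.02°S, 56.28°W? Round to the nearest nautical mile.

Δλ = -56.28 − -56.79 = 0.51°.
Δφ = -29.02 − -65.71 = 36.69°.
a = sin²(Δφ/2) + cos φ₁ · cos φ₂ · sin²(Δλ/2) = 0.099067.
c = 2·atan2(√a, √(1−a)) = 0.64039 rad → d = 6371·c ≈ 4079.89 km ≈ 2202.97 nmi.

2203 nmi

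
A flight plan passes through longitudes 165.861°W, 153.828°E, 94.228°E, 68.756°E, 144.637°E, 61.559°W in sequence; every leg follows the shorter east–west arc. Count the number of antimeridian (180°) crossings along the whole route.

Leg 1: -165.861° → +153.828°, shortest Δλ = -40.311° (west) — crosses 180°.
Leg 2: +153.828° → +94.228°, shortest Δλ = -59.6° (west) — does not cross 180°.
Leg 3: +94.228° → +68.756°, shortest Δλ = -25.472° (west) — does not cross 180°.
Leg 4: +68.756° → +144.637°, shortest Δλ = 75.881° (east) — does not cross 180°.
Leg 5: +144.637° → -61.559°, shortest Δλ = 153.804° (east) — crosses 180°.
Total crossings: 2.

2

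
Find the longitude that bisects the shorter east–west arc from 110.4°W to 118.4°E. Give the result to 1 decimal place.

176.0°W

Signed shortest Δλ from -110.4° to +118.4° is -131.2°.
Midpoint longitude = -110.4° + (-131.2°)/2 = -110.4° − 65.6° = -176.0°.
(The naïve average (-110.4 + +118.4)/2 = 4.0° is on the wrong side of the globe.)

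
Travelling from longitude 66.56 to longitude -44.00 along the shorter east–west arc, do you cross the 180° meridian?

Signed shortest Δλ = ((-44.00 − 66.56 + 180) mod 360) − 180 = -110.56°.
Going west by 110.56° from +66.56° reaches -44.00° without touching 180°.

No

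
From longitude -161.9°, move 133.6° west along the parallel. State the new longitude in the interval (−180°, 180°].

+64.5°

Start at -161.9°; shift −133.6° → -295.5°.
-295.5° lies outside (−180°, 180°]; add 360° → +64.5°.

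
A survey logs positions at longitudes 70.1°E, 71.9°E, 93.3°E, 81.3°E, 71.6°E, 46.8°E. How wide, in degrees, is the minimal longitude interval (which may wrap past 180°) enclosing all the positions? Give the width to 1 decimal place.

46.5°

Sort the longitudes: +46.8°, +70.1°, +71.6°, +71.9°, +81.3°, +93.3°.
Eastward gaps between consecutive values (wrapping around): 23.3°, 1.5°, 0.3°, 9.4°, 12.0°, 313.5°.
Largest gap = 313.5° ⇒ minimal covering band is its complement: 360° − 313.5° = 46.5°.
Band runs from +46.8° eastward to +93.3°.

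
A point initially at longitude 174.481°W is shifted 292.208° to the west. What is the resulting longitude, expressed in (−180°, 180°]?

106.689°W

Start at -174.481°; shift −292.208° → -466.689°.
-466.689° lies outside (−180°, 180°]; add 360° → -106.689°.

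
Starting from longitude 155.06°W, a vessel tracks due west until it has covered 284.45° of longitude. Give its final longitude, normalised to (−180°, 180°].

79.51°W

Start at -155.06°; shift −284.45° → -439.51°.
-439.51° lies outside (−180°, 180°]; add 360° → -79.51°.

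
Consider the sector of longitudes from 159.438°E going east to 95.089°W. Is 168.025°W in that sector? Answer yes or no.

Yes

Band width going east from +159.438° to -95.089°: ((-95.089 − 159.438) mod 360) = 105.473°.
Offset of -168.025° east of the west edge: ((-168.025 − 159.438) mod 360) = 32.537°.
32.537° ≤ 105.473° ⇒ inside.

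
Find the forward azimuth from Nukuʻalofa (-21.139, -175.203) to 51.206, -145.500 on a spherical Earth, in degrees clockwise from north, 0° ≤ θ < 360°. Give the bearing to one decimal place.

Δλ = -145.500 − -175.203 = 29.703°.
θ = atan2( sin Δλ · cos φ₂ , cos φ₁ · sin φ₂ − sin φ₁ · cos φ₂ · cos Δλ )
  = atan2(0.31044, 0.92321) = 18.586° → normalised to [0°, 360°): 18.586°.

18.6°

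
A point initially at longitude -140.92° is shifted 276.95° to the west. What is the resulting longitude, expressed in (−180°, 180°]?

Start at -140.92°; shift −276.95° → -417.87°.
-417.87° lies outside (−180°, 180°]; add 360° → -57.87°.

-57.87°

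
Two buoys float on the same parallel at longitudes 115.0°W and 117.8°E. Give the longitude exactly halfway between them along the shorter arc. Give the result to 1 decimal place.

Signed shortest Δλ from -115.0° to +117.8° is -127.2°.
Midpoint longitude = -115.0° + (-127.2°)/2 = -115.0° − 63.6° = -178.6°.
(The naïve average (-115.0 + +117.8)/2 = 1.4° is on the wrong side of the globe.)

178.6°W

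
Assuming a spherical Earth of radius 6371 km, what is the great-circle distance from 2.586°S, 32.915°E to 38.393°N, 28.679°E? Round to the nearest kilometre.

4577 km

Δλ = 28.679 − 32.915 = -4.236°.
Δφ = 38.393 − -2.586 = 40.979°.
a = sin²(Δφ/2) + cos φ₁ · cos φ₂ · sin²(Δλ/2) = 0.123594.
c = 2·atan2(√a, √(1−a)) = 0.71847 rad → d = 6371·c ≈ 4577.40 km.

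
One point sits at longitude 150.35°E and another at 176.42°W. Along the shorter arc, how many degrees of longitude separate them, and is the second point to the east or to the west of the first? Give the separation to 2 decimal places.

Raw difference: -176.42 − 150.35 = -326.77°.
Normalise into (−180°, 180°]: -326.77° + 360° = 33.23°.
Positive ⇒ the second point lies to the east; separation 33.23°.

33.23° east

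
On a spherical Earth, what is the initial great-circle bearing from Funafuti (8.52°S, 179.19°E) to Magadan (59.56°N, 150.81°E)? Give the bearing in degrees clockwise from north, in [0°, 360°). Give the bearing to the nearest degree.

345°

Δλ = 150.81 − 179.19 = -28.38°.
θ = atan2( sin Δλ · cos φ₂ , cos φ₁ · sin φ₂ − sin φ₁ · cos φ₂ · cos Δλ )
  = atan2(-0.24081, 0.91868) = -14.688° → normalised to [0°, 360°): 345.312°.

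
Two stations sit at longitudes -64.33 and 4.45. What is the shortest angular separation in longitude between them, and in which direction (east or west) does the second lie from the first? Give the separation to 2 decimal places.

Raw difference: 4.45 − -64.33 = 68.78°.
Normalise into (−180°, 180°]: 68.78° stays 68.78°.
Positive ⇒ the second point lies to the east; separation 68.78°.

68.78° east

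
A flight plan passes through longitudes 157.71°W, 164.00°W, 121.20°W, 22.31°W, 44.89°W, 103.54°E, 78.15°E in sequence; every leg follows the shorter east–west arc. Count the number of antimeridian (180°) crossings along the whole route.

Leg 1: -157.71° → -164.00°, shortest Δλ = -6.29° (west) — does not cross 180°.
Leg 2: -164.00° → -121.20°, shortest Δλ = 42.8° (east) — does not cross 180°.
Leg 3: -121.20° → -22.31°, shortest Δλ = 98.89° (east) — does not cross 180°.
Leg 4: -22.31° → -44.89°, shortest Δλ = -22.58° (west) — does not cross 180°.
Leg 5: -44.89° → +103.54°, shortest Δλ = 148.43° (east) — does not cross 180°.
Leg 6: +103.54° → +78.15°, shortest Δλ = -25.39° (west) — does not cross 180°.
Total crossings: 0.

0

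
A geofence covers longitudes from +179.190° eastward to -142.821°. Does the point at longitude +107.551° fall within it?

Band width going east from +179.190° to -142.821°: ((-142.821 − 179.190) mod 360) = 37.989°.
Offset of +107.551° east of the west edge: ((107.551 − 179.190) mod 360) = 288.361°.
288.361° > 37.989° ⇒ outside.

No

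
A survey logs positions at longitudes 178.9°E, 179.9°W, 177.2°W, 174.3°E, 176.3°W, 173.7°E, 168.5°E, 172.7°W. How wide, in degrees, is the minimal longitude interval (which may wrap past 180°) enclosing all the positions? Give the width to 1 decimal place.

18.8°

Sort the longitudes: -179.9°, -177.2°, -176.3°, -172.7°, +168.5°, +173.7°, +174.3°, +178.9°.
Eastward gaps between consecutive values (wrapping around): 2.7°, 0.9°, 3.6°, 341.2°, 5.2°, 0.6°, 4.6°, 1.2°.
Largest gap = 341.2° ⇒ minimal covering band is its complement: 360° − 341.2° = 18.8°.
Band runs from +168.5° eastward to -172.7°, crossing the antimeridian.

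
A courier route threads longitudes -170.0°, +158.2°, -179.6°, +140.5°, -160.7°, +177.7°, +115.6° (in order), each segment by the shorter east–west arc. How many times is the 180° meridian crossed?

Leg 1: -170.0° → +158.2°, shortest Δλ = -31.8° (west) — crosses 180°.
Leg 2: +158.2° → -179.6°, shortest Δλ = 22.2° (east) — crosses 180°.
Leg 3: -179.6° → +140.5°, shortest Δλ = -39.9° (west) — crosses 180°.
Leg 4: +140.5° → -160.7°, shortest Δλ = 58.8° (east) — crosses 180°.
Leg 5: -160.7° → +177.7°, shortest Δλ = -21.6° (west) — crosses 180°.
Leg 6: +177.7° → +115.6°, shortest Δλ = -62.1° (west) — does not cross 180°.
Total crossings: 5.

5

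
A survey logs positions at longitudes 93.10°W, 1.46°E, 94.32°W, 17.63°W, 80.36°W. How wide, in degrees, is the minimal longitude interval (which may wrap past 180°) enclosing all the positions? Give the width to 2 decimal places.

Sort the longitudes: -94.32°, -93.10°, -80.36°, -17.63°, +1.46°.
Eastward gaps between consecutive values (wrapping around): 1.22°, 12.74°, 62.73°, 19.09°, 264.22°.
Largest gap = 264.22° ⇒ minimal covering band is its complement: 360° − 264.22° = 95.78°.
Band runs from -94.32° eastward to +1.46°.

95.78°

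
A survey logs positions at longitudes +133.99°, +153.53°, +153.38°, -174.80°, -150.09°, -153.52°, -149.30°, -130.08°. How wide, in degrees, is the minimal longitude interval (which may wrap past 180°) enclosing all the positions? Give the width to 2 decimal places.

95.93°

Sort the longitudes: -174.80°, -153.52°, -150.09°, -149.30°, -130.08°, +133.99°, +153.38°, +153.53°.
Eastward gaps between consecutive values (wrapping around): 21.28°, 3.43°, 0.79°, 19.22°, 264.07°, 19.39°, 0.15°, 31.67°.
Largest gap = 264.07° ⇒ minimal covering band is its complement: 360° − 264.07° = 95.93°.
Band runs from +133.99° eastward to -130.08°, crossing the antimeridian.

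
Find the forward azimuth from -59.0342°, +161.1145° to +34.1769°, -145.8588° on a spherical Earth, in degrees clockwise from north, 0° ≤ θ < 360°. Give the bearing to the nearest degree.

43°

Δλ = -145.8588 − 161.1145 = -306.9733°; wrapped into (−180°, 180°]: 53.0267°.
θ = atan2( sin Δλ · cos φ₂ , cos φ₁ · sin φ₂ − sin φ₁ · cos φ₂ · cos Δλ )
  = atan2(0.66095, 0.71570) = 42.723° → normalised to [0°, 360°): 42.723°.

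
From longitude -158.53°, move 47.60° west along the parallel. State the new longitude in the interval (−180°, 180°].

+153.87°

Start at -158.53°; shift −47.60° → -206.13°.
-206.13° lies outside (−180°, 180°]; add 360° → +153.87°.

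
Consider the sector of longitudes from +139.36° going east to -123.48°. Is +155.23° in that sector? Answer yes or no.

Yes

Band width going east from +139.36° to -123.48°: ((-123.48 − 139.36) mod 360) = 97.16°.
Offset of +155.23° east of the west edge: ((155.23 − 139.36) mod 360) = 15.87°.
15.87° ≤ 97.16° ⇒ inside.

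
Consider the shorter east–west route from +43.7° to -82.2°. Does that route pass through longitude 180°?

Signed shortest Δλ = ((-82.2 − 43.7 + 180) mod 360) − 180 = -125.9°.
Going west by 125.9° from +43.7° reaches -82.2° without touching 180°.

No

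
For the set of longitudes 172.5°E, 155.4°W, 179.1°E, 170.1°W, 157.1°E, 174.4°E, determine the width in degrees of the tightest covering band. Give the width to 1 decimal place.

47.5°

Sort the longitudes: -170.1°, -155.4°, +157.1°, +172.5°, +174.4°, +179.1°.
Eastward gaps between consecutive values (wrapping around): 14.7°, 312.5°, 15.4°, 1.9°, 4.7°, 10.8°.
Largest gap = 312.5° ⇒ minimal covering band is its complement: 360° − 312.5° = 47.5°.
Band runs from +157.1° eastward to -155.4°, crossing the antimeridian.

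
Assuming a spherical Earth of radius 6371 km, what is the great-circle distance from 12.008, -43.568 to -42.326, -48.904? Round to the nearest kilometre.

6066 km

Δλ = -48.904 − -43.568 = -5.336°.
Δφ = -42.326 − 12.008 = -54.334°.
a = sin²(Δφ/2) + cos φ₁ · cos φ₂ · sin²(Δλ/2) = 0.210037.
c = 2·atan2(√a, √(1−a)) = 0.95216 rad → d = 6371·c ≈ 6066.21 km.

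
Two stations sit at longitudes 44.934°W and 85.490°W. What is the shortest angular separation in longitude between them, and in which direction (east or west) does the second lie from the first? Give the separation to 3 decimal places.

Raw difference: -85.490 − -44.934 = -40.556°.
Normalise into (−180°, 180°]: -40.556° stays -40.556°.
Negative ⇒ the second point lies to the west; separation 40.556°.

40.556° west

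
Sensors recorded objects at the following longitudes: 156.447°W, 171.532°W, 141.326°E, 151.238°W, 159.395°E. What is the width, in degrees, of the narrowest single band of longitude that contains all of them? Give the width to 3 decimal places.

Sort the longitudes: -171.532°, -156.447°, -151.238°, +141.326°, +159.395°.
Eastward gaps between consecutive values (wrapping around): 15.085°, 5.209°, 292.564°, 18.069°, 29.073°.
Largest gap = 292.564° ⇒ minimal covering band is its complement: 360° − 292.564° = 67.436°.
Band runs from +141.326° eastward to -151.238°, crossing the antimeridian.

67.436°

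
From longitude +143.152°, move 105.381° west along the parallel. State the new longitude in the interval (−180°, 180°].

+37.771°

Start at +143.152°; shift −105.381° → +37.771°.
+37.771° already lies in (−180°, 180°].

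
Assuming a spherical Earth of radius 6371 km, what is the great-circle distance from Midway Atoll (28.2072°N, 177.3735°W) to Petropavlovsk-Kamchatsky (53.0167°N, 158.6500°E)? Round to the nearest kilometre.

Δλ = 158.6500 − -177.3735 = 336.0235°; wrapped into (−180°, 180°]: -23.9765°.
Δφ = 53.0167 − 28.2072 = 24.8095°.
a = sin²(Δφ/2) + cos φ₁ · cos φ₂ · sin²(Δλ/2) = 0.069018.
c = 2·atan2(√a, √(1−a)) = 0.53167 rad → d = 6371·c ≈ 3387.25 km.

3387 km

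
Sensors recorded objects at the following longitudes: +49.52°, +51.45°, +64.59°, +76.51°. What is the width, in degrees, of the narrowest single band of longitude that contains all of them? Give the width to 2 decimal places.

Sort the longitudes: +49.52°, +51.45°, +64.59°, +76.51°.
Eastward gaps between consecutive values (wrapping around): 1.93°, 13.14°, 11.92°, 333.01°.
Largest gap = 333.01° ⇒ minimal covering band is its complement: 360° − 333.01° = 26.99°.
Band runs from +49.52° eastward to +76.51°.

26.99°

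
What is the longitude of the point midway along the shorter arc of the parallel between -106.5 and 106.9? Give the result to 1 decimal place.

Signed shortest Δλ from -106.5° to +106.9° is -146.6°.
Midpoint longitude = -106.5° + (-146.6°)/2 = -106.5° − 73.3° = -179.8°.
(The naïve average (-106.5 + +106.9)/2 = 0.2° is on the wrong side of the globe.)

-179.8°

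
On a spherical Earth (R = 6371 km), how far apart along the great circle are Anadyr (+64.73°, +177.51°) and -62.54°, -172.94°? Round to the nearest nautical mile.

7653 nmi

Δλ = -172.94 − 177.51 = -350.45°; wrapped into (−180°, 180°]: 9.55°.
Δφ = -62.54 − 64.73 = -127.27°.
a = sin²(Δφ/2) + cos φ₁ · cos φ₂ · sin²(Δλ/2) = 0.804150.
c = 2·atan2(√a, √(1−a)) = 2.22471 rad → d = 6371·c ≈ 14173.65 km ≈ 7653.16 nmi.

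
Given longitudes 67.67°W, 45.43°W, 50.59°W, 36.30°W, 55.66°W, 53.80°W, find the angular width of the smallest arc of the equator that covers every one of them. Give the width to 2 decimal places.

Sort the longitudes: -67.67°, -55.66°, -53.80°, -50.59°, -45.43°, -36.30°.
Eastward gaps between consecutive values (wrapping around): 12.01°, 1.86°, 3.21°, 5.16°, 9.13°, 328.63°.
Largest gap = 328.63° ⇒ minimal covering band is its complement: 360° − 328.63° = 31.37°.
Band runs from -67.67° eastward to -36.30°.

31.37°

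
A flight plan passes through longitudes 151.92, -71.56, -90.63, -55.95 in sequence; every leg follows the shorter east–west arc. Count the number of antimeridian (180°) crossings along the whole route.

1

Leg 1: +151.92° → -71.56°, shortest Δλ = 136.52° (east) — crosses 180°.
Leg 2: -71.56° → -90.63°, shortest Δλ = -19.07° (west) — does not cross 180°.
Leg 3: -90.63° → -55.95°, shortest Δλ = 34.68° (east) — does not cross 180°.
Total crossings: 1.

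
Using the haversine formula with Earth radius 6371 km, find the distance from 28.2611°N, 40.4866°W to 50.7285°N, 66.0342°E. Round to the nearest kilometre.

Δλ = 66.0342 − -40.4866 = 106.5208°.
Δφ = 50.7285 − 28.2611 = 22.4674°.
a = sin²(Δφ/2) + cos φ₁ · cos φ₂ · sin²(Δλ/2) = 0.395995.
c = 2·atan2(√a, √(1−a)) = 1.36126 rad → d = 6371·c ≈ 8672.56 km.

8673 km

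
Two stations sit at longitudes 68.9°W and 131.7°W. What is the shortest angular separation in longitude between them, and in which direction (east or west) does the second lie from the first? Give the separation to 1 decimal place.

Raw difference: -131.7 − -68.9 = -62.8°.
Normalise into (−180°, 180°]: -62.8° stays -62.8°.
Negative ⇒ the second point lies to the west; separation 62.8°.

62.8° west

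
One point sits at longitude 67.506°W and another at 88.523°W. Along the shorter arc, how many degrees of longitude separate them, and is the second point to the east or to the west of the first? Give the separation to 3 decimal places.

21.017° west

Raw difference: -88.523 − -67.506 = -21.017°.
Normalise into (−180°, 180°]: -21.017° stays -21.017°.
Negative ⇒ the second point lies to the west; separation 21.017°.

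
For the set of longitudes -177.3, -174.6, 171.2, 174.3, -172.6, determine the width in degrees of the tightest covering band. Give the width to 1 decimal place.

Sort the longitudes: -177.3°, -174.6°, -172.6°, +171.2°, +174.3°.
Eastward gaps between consecutive values (wrapping around): 2.7°, 2.0°, 343.8°, 3.1°, 8.4°.
Largest gap = 343.8° ⇒ minimal covering band is its complement: 360° − 343.8° = 16.2°.
Band runs from +171.2° eastward to -172.6°, crossing the antimeridian.

16.2°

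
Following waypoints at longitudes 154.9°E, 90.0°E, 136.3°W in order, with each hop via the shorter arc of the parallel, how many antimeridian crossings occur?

1

Leg 1: +154.9° → +90.0°, shortest Δλ = -64.9° (west) — does not cross 180°.
Leg 2: +90.0° → -136.3°, shortest Δλ = 133.7° (east) — crosses 180°.
Total crossings: 1.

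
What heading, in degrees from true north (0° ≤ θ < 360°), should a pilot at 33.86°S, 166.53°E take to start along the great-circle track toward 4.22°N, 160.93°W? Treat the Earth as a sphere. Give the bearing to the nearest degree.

45°

Δλ = -160.93 − 166.53 = -327.46°; wrapped into (−180°, 180°]: 32.54°.
θ = atan2( sin Δλ · cos φ₂ , cos φ₁ · sin φ₂ − sin φ₁ · cos φ₂ · cos Δλ )
  = atan2(0.53643, 0.52953) = 45.371° → normalised to [0°, 360°): 45.371°.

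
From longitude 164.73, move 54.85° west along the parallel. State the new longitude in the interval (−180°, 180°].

Start at +164.73°; shift −54.85° → +109.88°.
+109.88° already lies in (−180°, 180°].

+109.88°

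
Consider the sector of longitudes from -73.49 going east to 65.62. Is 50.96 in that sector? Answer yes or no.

Band width going east from -73.49° to +65.62°: ((65.62 − -73.49) mod 360) = 139.11°.
Offset of +50.96° east of the west edge: ((50.96 − -73.49) mod 360) = 124.45°.
124.45° ≤ 139.11° ⇒ inside.

Yes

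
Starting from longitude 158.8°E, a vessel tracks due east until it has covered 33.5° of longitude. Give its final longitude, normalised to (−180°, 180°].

Start at +158.8°; shift +33.5° → +192.3°.
+192.3° lies outside (−180°, 180°]; subtract 360° → -167.7°.

167.7°W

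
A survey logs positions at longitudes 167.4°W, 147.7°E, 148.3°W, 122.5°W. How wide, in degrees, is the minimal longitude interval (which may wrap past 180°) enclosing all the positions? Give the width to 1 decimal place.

Sort the longitudes: -167.4°, -148.3°, -122.5°, +147.7°.
Eastward gaps between consecutive values (wrapping around): 19.1°, 25.8°, 270.2°, 44.9°.
Largest gap = 270.2° ⇒ minimal covering band is its complement: 360° − 270.2° = 89.8°.
Band runs from +147.7° eastward to -122.5°, crossing the antimeridian.

89.8°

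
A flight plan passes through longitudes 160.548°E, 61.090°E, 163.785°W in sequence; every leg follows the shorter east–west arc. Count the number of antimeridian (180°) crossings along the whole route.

1

Leg 1: +160.548° → +61.090°, shortest Δλ = -99.458° (west) — does not cross 180°.
Leg 2: +61.090° → -163.785°, shortest Δλ = 135.125° (east) — crosses 180°.
Total crossings: 1.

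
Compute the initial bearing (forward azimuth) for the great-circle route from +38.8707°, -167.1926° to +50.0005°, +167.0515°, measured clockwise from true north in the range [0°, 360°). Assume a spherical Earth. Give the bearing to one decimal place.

309.8°

Δλ = 167.0515 − -167.1926 = 334.2441°; wrapped into (−180°, 180°]: -25.7559°.
θ = atan2( sin Δλ · cos φ₂ , cos φ₁ · sin φ₂ − sin φ₁ · cos φ₂ · cos Δλ )
  = atan2(-0.27931, 0.23311) = -50.152° → normalised to [0°, 360°): 309.848°.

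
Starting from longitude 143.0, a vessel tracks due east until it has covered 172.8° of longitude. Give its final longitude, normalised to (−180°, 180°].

-44.2°

Start at +143.0°; shift +172.8° → +315.8°.
+315.8° lies outside (−180°, 180°]; subtract 360° → -44.2°.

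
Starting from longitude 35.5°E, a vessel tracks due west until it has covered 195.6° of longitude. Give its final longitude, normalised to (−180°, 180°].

Start at +35.5°; shift −195.6° → -160.1°.
-160.1° already lies in (−180°, 180°].

160.1°W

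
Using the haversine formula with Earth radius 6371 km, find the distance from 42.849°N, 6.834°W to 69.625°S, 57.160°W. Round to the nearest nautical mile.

Δλ = -57.160 − -6.834 = -50.326°.
Δφ = -69.625 − 42.849 = -112.474°.
a = sin²(Δφ/2) + cos φ₁ · cos φ₂ · sin²(Δλ/2) = 0.737280.
c = 2·atan2(√a, √(1−a)) = 2.06526 rad → d = 6371·c ≈ 13157.77 km ≈ 7104.63 nmi.

7105 nmi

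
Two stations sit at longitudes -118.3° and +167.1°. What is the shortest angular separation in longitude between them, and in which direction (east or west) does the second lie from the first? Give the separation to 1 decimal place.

74.6° west

Raw difference: 167.1 − -118.3 = 285.4°.
Normalise into (−180°, 180°]: 285.4° − 360° = -74.6°.
Negative ⇒ the second point lies to the west; separation 74.6°.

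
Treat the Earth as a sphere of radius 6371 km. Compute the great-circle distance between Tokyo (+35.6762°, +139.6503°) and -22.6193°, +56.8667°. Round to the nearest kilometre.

Δλ = 56.8667 − 139.6503 = -82.7836°.
Δφ = -22.6193 − 35.6762 = -58.2955°.
a = sin²(Δφ/2) + cos φ₁ · cos φ₂ · sin²(Δλ/2) = 0.565055.
c = 2·atan2(√a, √(1−a)) = 1.70128 rad → d = 6371·c ≈ 10838.84 km.

10839 km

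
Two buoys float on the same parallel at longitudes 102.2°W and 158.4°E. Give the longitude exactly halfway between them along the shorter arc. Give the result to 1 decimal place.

Signed shortest Δλ from -102.2° to +158.4° is -99.4°.
Midpoint longitude = -102.2° + (-99.4°)/2 = -102.2° − 49.7° = -151.9°.
(The naïve average (-102.2 + +158.4)/2 = 28.1° is on the wrong side of the globe.)

151.9°W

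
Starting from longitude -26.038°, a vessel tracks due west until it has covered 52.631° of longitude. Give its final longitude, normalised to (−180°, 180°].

Start at -26.038°; shift −52.631° → -78.669°.
-78.669° already lies in (−180°, 180°].

-78.669°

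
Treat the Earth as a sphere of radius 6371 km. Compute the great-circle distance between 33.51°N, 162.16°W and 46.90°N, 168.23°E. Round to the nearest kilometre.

2897 km

Δλ = 168.23 − -162.16 = 330.39°; wrapped into (−180°, 180°]: -29.61°.
Δφ = 46.90 − 33.51 = 13.39°.
a = sin²(Δφ/2) + cos φ₁ · cos φ₂ · sin²(Δλ/2) = 0.050791.
c = 2·atan2(√a, √(1−a)) = 0.45464 rad → d = 6371·c ≈ 2896.53 km.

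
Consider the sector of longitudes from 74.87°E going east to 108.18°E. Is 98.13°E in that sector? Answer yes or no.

Yes

Band width going east from +74.87° to +108.18°: ((108.18 − 74.87) mod 360) = 33.31°.
Offset of +98.13° east of the west edge: ((98.13 − 74.87) mod 360) = 23.26°.
23.26° ≤ 33.31° ⇒ inside.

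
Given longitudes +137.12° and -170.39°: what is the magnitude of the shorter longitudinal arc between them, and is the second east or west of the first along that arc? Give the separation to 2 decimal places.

Raw difference: -170.39 − 137.12 = -307.51°.
Normalise into (−180°, 180°]: -307.51° + 360° = 52.49°.
Positive ⇒ the second point lies to the east; separation 52.49°.

52.49° east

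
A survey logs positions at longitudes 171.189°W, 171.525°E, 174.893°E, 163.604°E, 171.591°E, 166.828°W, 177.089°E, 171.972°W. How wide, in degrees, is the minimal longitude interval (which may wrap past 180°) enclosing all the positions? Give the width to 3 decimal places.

Sort the longitudes: -171.972°, -171.189°, -166.828°, +163.604°, +171.525°, +171.591°, +174.893°, +177.089°.
Eastward gaps between consecutive values (wrapping around): 0.783°, 4.361°, 330.432°, 7.921°, 0.066°, 3.302°, 2.196°, 10.939°.
Largest gap = 330.432° ⇒ minimal covering band is its complement: 360° − 330.432° = 29.568°.
Band runs from +163.604° eastward to -166.828°, crossing the antimeridian.

29.568°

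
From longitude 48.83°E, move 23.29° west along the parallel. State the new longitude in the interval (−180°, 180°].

Start at +48.83°; shift −23.29° → +25.54°.
+25.54° already lies in (−180°, 180°].

25.54°E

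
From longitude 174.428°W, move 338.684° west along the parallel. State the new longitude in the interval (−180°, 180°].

153.112°W

Start at -174.428°; shift −338.684° → -513.112°.
-513.112° lies outside (−180°, 180°]; add 360° → -153.112°.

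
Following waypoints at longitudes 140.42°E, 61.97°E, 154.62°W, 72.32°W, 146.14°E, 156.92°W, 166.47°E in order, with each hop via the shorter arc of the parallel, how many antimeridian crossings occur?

Leg 1: +140.42° → +61.97°, shortest Δλ = -78.45° (west) — does not cross 180°.
Leg 2: +61.97° → -154.62°, shortest Δλ = 143.41° (east) — crosses 180°.
Leg 3: -154.62° → -72.32°, shortest Δλ = 82.3° (east) — does not cross 180°.
Leg 4: -72.32° → +146.14°, shortest Δλ = -141.54° (west) — crosses 180°.
Leg 5: +146.14° → -156.92°, shortest Δλ = 56.94° (east) — crosses 180°.
Leg 6: -156.92° → +166.47°, shortest Δλ = -36.61° (west) — crosses 180°.
Total crossings: 4.

4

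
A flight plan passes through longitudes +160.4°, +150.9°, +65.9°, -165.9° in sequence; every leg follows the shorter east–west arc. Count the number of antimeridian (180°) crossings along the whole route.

1

Leg 1: +160.4° → +150.9°, shortest Δλ = -9.5° (west) — does not cross 180°.
Leg 2: +150.9° → +65.9°, shortest Δλ = -85.0° (west) — does not cross 180°.
Leg 3: +65.9° → -165.9°, shortest Δλ = 128.2° (east) — crosses 180°.
Total crossings: 1.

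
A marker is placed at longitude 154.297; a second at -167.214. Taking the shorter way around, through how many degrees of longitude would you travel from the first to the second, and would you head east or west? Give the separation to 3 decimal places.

38.489° east

Raw difference: -167.214 − 154.297 = -321.511°.
Normalise into (−180°, 180°]: -321.511° + 360° = 38.489°.
Positive ⇒ the second point lies to the east; separation 38.489°.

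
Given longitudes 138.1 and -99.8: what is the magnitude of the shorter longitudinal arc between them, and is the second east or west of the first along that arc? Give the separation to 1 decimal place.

Raw difference: -99.8 − 138.1 = -237.9°.
Normalise into (−180°, 180°]: -237.9° + 360° = 122.1°.
Positive ⇒ the second point lies to the east; separation 122.1°.

122.1° east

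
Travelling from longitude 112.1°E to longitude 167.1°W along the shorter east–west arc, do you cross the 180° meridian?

Yes

Naïve |-167.1 − 112.1| = 279.2° > 180°, so the shorter arc goes the other way round — across 180°.
Signed shortest Δλ = ((-167.1 − 112.1 + 180) mod 360) − 180 = 80.8°.
Going east by 80.8° from +112.1° passes through 180° before reaching -167.1°.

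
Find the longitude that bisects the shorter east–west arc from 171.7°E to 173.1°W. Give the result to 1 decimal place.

179.3°E

Signed shortest Δλ from +171.7° to -173.1° is +15.2°.
Midpoint longitude = +171.7° + (+15.2°)/2 = +171.7° + 7.6° = +179.3°.
(The naïve average (+171.7 + -173.1)/2 = -0.7° is on the wrong side of the globe.)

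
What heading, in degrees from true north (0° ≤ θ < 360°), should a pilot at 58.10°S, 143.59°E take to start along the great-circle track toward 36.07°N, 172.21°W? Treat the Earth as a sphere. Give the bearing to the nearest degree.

Δλ = -172.21 − 143.59 = -315.80°; wrapped into (−180°, 180°]: 44.20°.
θ = atan2( sin Δλ · cos φ₂ , cos φ₁ · sin φ₂ − sin φ₁ · cos φ₂ · cos Δλ )
  = atan2(0.56352, 0.80309) = 35.057° → normalised to [0°, 360°): 35.057°.

35°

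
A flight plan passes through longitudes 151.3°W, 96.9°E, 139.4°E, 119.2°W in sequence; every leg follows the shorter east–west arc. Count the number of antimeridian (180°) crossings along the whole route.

Leg 1: -151.3° → +96.9°, shortest Δλ = -111.8° (west) — crosses 180°.
Leg 2: +96.9° → +139.4°, shortest Δλ = 42.5° (east) — does not cross 180°.
Leg 3: +139.4° → -119.2°, shortest Δλ = 101.4° (east) — crosses 180°.
Total crossings: 2.

2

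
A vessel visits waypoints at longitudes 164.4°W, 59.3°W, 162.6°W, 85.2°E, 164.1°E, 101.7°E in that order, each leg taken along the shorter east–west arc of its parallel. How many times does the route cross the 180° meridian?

1

Leg 1: -164.4° → -59.3°, shortest Δλ = 105.1° (east) — does not cross 180°.
Leg 2: -59.3° → -162.6°, shortest Δλ = -103.3° (west) — does not cross 180°.
Leg 3: -162.6° → +85.2°, shortest Δλ = -112.2° (west) — crosses 180°.
Leg 4: +85.2° → +164.1°, shortest Δλ = 78.9° (east) — does not cross 180°.
Leg 5: +164.1° → +101.7°, shortest Δλ = -62.4° (west) — does not cross 180°.
Total crossings: 1.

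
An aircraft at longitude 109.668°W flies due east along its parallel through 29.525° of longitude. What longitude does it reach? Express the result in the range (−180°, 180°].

Start at -109.668°; shift +29.525° → -80.143°.
-80.143° already lies in (−180°, 180°].

80.143°W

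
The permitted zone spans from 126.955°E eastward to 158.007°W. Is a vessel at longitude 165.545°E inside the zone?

Band width going east from +126.955° to -158.007°: ((-158.007 − 126.955) mod 360) = 75.038°.
Offset of +165.545° east of the west edge: ((165.545 − 126.955) mod 360) = 38.590°.
38.590° ≤ 75.038° ⇒ inside.

Yes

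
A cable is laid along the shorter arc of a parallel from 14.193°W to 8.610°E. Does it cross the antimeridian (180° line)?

Signed shortest Δλ = ((8.610 − -14.193 + 180) mod 360) − 180 = 22.803°.
Going east by 22.803° from -14.193° reaches +8.610° without touching 180°.

No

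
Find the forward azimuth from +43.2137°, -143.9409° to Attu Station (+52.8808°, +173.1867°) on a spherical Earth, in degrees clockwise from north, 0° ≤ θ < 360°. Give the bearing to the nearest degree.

304°

Δλ = 173.1867 − -143.9409 = 317.1276°; wrapped into (−180°, 180°]: -42.8724°.
θ = atan2( sin Δλ · cos φ₂ , cos φ₁ · sin φ₂ − sin φ₁ · cos φ₂ · cos Δλ )
  = atan2(-0.41059, 0.27830) = -55.870° → normalised to [0°, 360°): 304.130°.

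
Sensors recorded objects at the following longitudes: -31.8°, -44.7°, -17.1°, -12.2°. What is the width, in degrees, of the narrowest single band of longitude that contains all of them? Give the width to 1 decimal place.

32.5°

Sort the longitudes: -44.7°, -31.8°, -17.1°, -12.2°.
Eastward gaps between consecutive values (wrapping around): 12.9°, 14.7°, 4.9°, 327.5°.
Largest gap = 327.5° ⇒ minimal covering band is its complement: 360° − 327.5° = 32.5°.
Band runs from -44.7° eastward to -12.2°.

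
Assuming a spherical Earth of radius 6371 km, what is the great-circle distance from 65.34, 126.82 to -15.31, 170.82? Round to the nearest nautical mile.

5233 nmi

Δλ = 170.82 − 126.82 = 44.00°.
Δφ = -15.31 − 65.34 = -80.65°.
a = sin²(Δφ/2) + cos φ₁ · cos φ₂ · sin²(Δλ/2) = 0.475240.
c = 2·atan2(√a, √(1−a)) = 1.52126 rad → d = 6371·c ≈ 9691.92 km ≈ 5233.22 nmi.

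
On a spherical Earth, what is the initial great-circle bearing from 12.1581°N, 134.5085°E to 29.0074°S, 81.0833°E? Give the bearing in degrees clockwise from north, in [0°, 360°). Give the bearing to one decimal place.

230.3°

Δλ = 81.0833 − 134.5085 = -53.4252°.
θ = atan2( sin Δλ · cos φ₂ , cos φ₁ · sin φ₂ − sin φ₁ · cos φ₂ · cos Δλ )
  = atan2(-0.70234, -0.58380) = -129.734° → normalised to [0°, 360°): 230.266°.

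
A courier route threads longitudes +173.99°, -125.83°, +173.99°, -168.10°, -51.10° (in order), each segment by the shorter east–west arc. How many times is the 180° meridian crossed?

3

Leg 1: +173.99° → -125.83°, shortest Δλ = 60.18° (east) — crosses 180°.
Leg 2: -125.83° → +173.99°, shortest Δλ = -60.18° (west) — crosses 180°.
Leg 3: +173.99° → -168.10°, shortest Δλ = 17.91° (east) — crosses 180°.
Leg 4: -168.10° → -51.10°, shortest Δλ = 117.0° (east) — does not cross 180°.
Total crossings: 3.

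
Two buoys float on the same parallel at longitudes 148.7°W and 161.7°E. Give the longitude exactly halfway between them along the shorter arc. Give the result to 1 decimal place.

173.5°W

Signed shortest Δλ from -148.7° to +161.7° is -49.6°.
Midpoint longitude = -148.7° + (-49.6°)/2 = -148.7° − 24.8° = -173.5°.
(The naïve average (-148.7 + +161.7)/2 = 6.5° is on the wrong side of the globe.)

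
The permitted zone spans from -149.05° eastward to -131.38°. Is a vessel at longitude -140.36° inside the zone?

Yes

Band width going east from -149.05° to -131.38°: ((-131.38 − -149.05) mod 360) = 17.67°.
Offset of -140.36° east of the west edge: ((-140.36 − -149.05) mod 360) = 8.69°.
8.69° ≤ 17.67° ⇒ inside.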